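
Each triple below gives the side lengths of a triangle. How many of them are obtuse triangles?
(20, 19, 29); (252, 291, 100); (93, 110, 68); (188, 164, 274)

3

(20,19,29): 19²+20² = 761 < 841 = 29² → obtuse
(252,291,100): 100²+252² = 73504 < 84681 = 291² → obtuse
(93,110,68): 68²+93² = 13273 > 12100 = 110² → acute
(188,164,274): 164²+188² = 62240 < 75076 = 274² → obtuse
3 of the 4 are obtuse.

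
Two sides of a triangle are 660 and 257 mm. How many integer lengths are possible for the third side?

513

The third side lies in the open interval (403, 917).
Integers from 404 to 916 inclusive: 916 − 404 + 1 = 513.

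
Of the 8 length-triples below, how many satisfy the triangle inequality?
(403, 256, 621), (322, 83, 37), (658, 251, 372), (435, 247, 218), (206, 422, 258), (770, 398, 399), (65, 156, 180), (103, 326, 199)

(256,403,621): 256+403 > 621 → valid
(37,83,322): 37+83 ≤ 322 → not valid
(251,372,658): 251+372 ≤ 658 → not valid
(218,247,435): 218+247 > 435 → valid
(206,258,422): 206+258 > 422 → valid
(398,399,770): 398+399 > 770 → valid
(65,156,180): 65+156 > 180 → valid
(103,199,326): 103+199 ≤ 326 → not valid
5 of the 8 triples form a triangle.

5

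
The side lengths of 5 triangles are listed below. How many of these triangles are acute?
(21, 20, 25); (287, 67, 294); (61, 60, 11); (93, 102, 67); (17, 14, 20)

4

(21,20,25): 20²+21² = 841 > 625 = 25² → acute
(287,67,294): 67²+287² = 86858 > 86436 = 294² → acute
(61,60,11): 11²+60² = 3721 = 61² → right
(93,102,67): 67²+93² = 13138 > 10404 = 102² → acute
(17,14,20): 14²+17² = 485 > 400 = 20² → acute
4 of the 5 are acute.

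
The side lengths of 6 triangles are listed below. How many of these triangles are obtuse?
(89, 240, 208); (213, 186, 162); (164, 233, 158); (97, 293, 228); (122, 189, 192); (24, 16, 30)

4

(89,240,208): 89²+208² = 51185 < 57600 = 240² → obtuse
(213,186,162): 162²+186² = 60840 > 45369 = 213² → acute
(164,233,158): 158²+164² = 51860 < 54289 = 233² → obtuse
(97,293,228): 97²+228² = 61393 < 85849 = 293² → obtuse
(122,189,192): 122²+189² = 50605 > 36864 = 192² → acute
(24,16,30): 16²+24² = 832 < 900 = 30² → obtuse
4 of the 6 are obtuse.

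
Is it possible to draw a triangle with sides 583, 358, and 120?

The longest side is 583, but the other two sum to only 478.
478 < 583, so the triangle inequality fails.

No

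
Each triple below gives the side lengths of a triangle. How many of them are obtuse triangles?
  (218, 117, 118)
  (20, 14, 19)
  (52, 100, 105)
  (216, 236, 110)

1

(218,117,118): 117²+118² = 27613 < 47524 = 218² → obtuse
(20,14,19): 14²+19² = 557 > 400 = 20² → acute
(52,100,105): 52²+100² = 12704 > 11025 = 105² → acute
(216,236,110): 110²+216² = 58756 > 55696 = 236² → acute
1 of the 4 is obtuse.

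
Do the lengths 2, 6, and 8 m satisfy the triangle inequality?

The two shorter sides sum to 8, exactly equal to the longest side 8.
That gives only a degenerate (flat) triangle — the inequality must be strict.

No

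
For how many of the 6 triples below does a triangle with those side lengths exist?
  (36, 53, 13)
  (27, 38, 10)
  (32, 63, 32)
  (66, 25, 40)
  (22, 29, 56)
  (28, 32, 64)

1

(13,36,53): 13+36 ≤ 53 → not valid
(10,27,38): 10+27 ≤ 38 → not valid
(32,32,63): 32+32 > 63 → valid
(25,40,66): 25+40 ≤ 66 → not valid
(22,29,56): 22+29 ≤ 56 → not valid
(28,32,64): 28+32 ≤ 64 → not valid
1 of the 6 triples forms a triangle.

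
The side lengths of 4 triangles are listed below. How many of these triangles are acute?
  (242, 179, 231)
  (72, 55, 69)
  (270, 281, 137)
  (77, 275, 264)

(242,179,231): 179²+231² = 85402 > 58564 = 242² → acute
(72,55,69): 55²+69² = 7786 > 5184 = 72² → acute
(270,281,137): 137²+270² = 91669 > 78961 = 281² → acute
(77,275,264): 77²+264² = 75625 = 275² → right
3 of the 4 are acute.

3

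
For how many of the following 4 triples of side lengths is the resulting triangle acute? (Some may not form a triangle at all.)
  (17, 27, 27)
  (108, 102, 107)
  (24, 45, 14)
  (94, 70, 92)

(17,27,27): 17²+27² = 1018 > 729 = 27² → acute
(108,102,107): 102²+107² = 21853 > 11664 = 108² → acute
(24,45,14): 14+24 ≤ 45, not a triangle
(94,70,92): 70²+92² = 13364 > 8836 = 94² → acute
3 of the 4 are acute.

3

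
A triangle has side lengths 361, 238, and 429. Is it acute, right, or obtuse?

Compare the square of the longest side to the sum of squares of the other two: 238² + 361² = 186965 > 184041 = 429².

acute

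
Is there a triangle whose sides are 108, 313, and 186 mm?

No

The longest side is 313, but the other two sum to only 294.
294 < 313, so the triangle inequality fails.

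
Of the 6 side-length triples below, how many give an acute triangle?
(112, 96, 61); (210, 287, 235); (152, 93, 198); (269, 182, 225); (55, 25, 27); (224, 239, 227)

(112,96,61): 61²+96² = 12937 > 12544 = 112² → acute
(210,287,235): 210²+235² = 99325 > 82369 = 287² → acute
(152,93,198): 93²+152² = 31753 < 39204 = 198² → obtuse
(269,182,225): 182²+225² = 83749 > 72361 = 269² → acute
(55,25,27): 25+27 ≤ 55, not a triangle
(224,239,227): 224²+227² = 101705 > 57121 = 239² → acute
4 of the 6 are acute.

4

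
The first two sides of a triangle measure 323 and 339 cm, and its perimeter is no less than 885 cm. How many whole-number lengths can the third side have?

Triangle inequality: 16 < x < 662. Perimeter ≥ 885 gives x ≥ 885 − 323 − 339 = 223.
So 223 ≤ x < 662; integers 223 through 661: 439 values.

439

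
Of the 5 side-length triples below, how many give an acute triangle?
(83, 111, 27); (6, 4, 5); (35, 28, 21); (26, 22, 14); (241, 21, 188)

2

(83,111,27): 27+83 ≤ 111, not a triangle
(6,4,5): 4²+5² = 41 > 36 = 6² → acute
(35,28,21): 21²+28² = 1225 = 35² → right
(26,22,14): 14²+22² = 680 > 676 = 26² → acute
(241,21,188): 21+188 ≤ 241, not a triangle
2 of the 5 are acute.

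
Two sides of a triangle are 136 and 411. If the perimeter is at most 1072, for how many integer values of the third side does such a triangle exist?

Triangle inequality: 275 < x < 547. Perimeter ≤ 1072 gives x ≤ 1072 − 136 − 411 = 525.
So 275 < x ≤ 525; integers 276 through 525: 250 values.

250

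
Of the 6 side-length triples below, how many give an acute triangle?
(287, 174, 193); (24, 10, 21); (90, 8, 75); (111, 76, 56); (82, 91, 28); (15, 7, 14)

1

(287,174,193): 174²+193² = 67525 < 82369 = 287² → obtuse
(24,10,21): 10²+21² = 541 < 576 = 24² → obtuse
(90,8,75): 8+75 ≤ 90, not a triangle
(111,76,56): 56²+76² = 8912 < 12321 = 111² → obtuse
(82,91,28): 28²+82² = 7508 < 8281 = 91² → obtuse
(15,7,14): 7²+14² = 245 > 225 = 15² → acute
1 of the 6 is acute.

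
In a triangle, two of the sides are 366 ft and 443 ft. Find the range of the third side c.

77 < c < 809

By the triangle inequality, c must be less than 366 + 443 = 809 and greater than |366 − 443| = 77.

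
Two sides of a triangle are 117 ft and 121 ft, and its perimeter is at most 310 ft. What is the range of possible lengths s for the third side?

4 < s ≤ 72

Triangle inequality alone gives 4 < s < 238.
The perimeter condition gives s ≤ 310 − 117 − 121 = 72.
Intersecting the two: 4 < s ≤ 72.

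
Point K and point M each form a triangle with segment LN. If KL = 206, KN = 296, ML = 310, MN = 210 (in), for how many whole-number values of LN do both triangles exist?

401

From triangle KLN: 90 < LN < 502.
From triangle MLN: 100 < LN < 520.
Intersection: 100 < LN < 502, so integers 101 through 501: 401 values.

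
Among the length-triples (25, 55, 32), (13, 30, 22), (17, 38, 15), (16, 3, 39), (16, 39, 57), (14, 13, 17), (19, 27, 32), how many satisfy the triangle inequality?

(25,32,55): 25+32 > 55 → valid
(13,22,30): 13+22 > 30 → valid
(15,17,38): 15+17 ≤ 38 → not valid
(3,16,39): 3+16 ≤ 39 → not valid
(16,39,57): 16+39 ≤ 57 → not valid
(13,14,17): 13+14 > 17 → valid
(19,27,32): 19+27 > 32 → valid
4 of the 7 triples form a triangle.

4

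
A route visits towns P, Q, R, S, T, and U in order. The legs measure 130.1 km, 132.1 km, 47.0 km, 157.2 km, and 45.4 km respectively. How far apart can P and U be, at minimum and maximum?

0 ≤ PU ≤ 511.8 km

The maximum is all hops collinear in one direction: 130.1 + 132.1 + 47.0 + 157.2 + 45.4 = 511.8.
The longest hop is 157.2; the others sum to 354.6. Since 157.2 ≤ 354.6, the path can fold back on itself completely, so the minimum distance is 0.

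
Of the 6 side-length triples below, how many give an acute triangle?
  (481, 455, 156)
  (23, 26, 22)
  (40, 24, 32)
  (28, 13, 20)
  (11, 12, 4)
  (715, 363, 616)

1

(481,455,156): 156²+455² = 231361 = 481² → right
(23,26,22): 22²+23² = 1013 > 676 = 26² → acute
(40,24,32): 24²+32² = 1600 = 40² → right
(28,13,20): 13²+20² = 569 < 784 = 28² → obtuse
(11,12,4): 4²+11² = 137 < 144 = 12² → obtuse
(715,363,616): 363²+616² = 511225 = 715² → right
1 of the 6 is acute.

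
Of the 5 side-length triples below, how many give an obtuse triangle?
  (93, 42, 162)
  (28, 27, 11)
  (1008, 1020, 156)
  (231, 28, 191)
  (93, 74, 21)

(93,42,162): 42+93 ≤ 162, not a triangle
(28,27,11): 11²+27² = 850 > 784 = 28² → acute
(1008,1020,156): 156²+1008² = 1040400 = 1020² → right
(231,28,191): 28+191 ≤ 231, not a triangle
(93,74,21): 21²+74² = 5917 < 8649 = 93² → obtuse
1 of the 5 is obtuse.

1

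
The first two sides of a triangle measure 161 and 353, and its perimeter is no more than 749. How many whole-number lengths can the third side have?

Triangle inequality: 192 < x < 514. Perimeter ≤ 749 gives x ≤ 749 − 161 − 353 = 235.
So 192 < x ≤ 235; integers 193 through 235: 43 values.

43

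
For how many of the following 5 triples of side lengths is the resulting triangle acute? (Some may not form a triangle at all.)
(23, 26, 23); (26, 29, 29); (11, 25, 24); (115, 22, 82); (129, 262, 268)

4

(23,26,23): 23²+23² = 1058 > 676 = 26² → acute
(26,29,29): 26²+29² = 1517 > 841 = 29² → acute
(11,25,24): 11²+24² = 697 > 625 = 25² → acute
(115,22,82): 22+82 ≤ 115, not a triangle
(129,262,268): 129²+262² = 85285 > 71824 = 268² → acute
4 of the 5 are acute.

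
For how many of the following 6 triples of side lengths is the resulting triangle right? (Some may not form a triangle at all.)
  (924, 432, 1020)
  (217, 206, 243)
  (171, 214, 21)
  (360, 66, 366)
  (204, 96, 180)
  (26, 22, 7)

3

(924,432,1020): 432²+924² = 1040400 = 1020² → right
(217,206,243): 206²+217² = 89525 > 59049 = 243² → acute
(171,214,21): 21+171 ≤ 214, not a triangle
(360,66,366): 66²+360² = 133956 = 366² → right
(204,96,180): 96²+180² = 41616 = 204² → right
(26,22,7): 7²+22² = 533 < 676 = 26² → obtuse
3 of the 6 are right.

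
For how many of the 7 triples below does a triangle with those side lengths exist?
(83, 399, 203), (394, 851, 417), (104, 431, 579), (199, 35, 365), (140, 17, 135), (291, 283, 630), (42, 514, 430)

1

(83,203,399): 83+203 ≤ 399 → not valid
(394,417,851): 394+417 ≤ 851 → not valid
(104,431,579): 104+431 ≤ 579 → not valid
(35,199,365): 35+199 ≤ 365 → not valid
(17,135,140): 17+135 > 140 → valid
(283,291,630): 283+291 ≤ 630 → not valid
(42,430,514): 42+430 ≤ 514 → not valid
1 of the 7 triples forms a triangle.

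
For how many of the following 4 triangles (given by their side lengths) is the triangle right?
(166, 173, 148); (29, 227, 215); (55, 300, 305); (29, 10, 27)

(166,173,148): 148²+166² = 49460 > 29929 = 173² → acute
(29,227,215): 29²+215² = 47066 < 51529 = 227² → obtuse
(55,300,305): 55²+300² = 93025 = 305² → right
(29,10,27): 10²+27² = 829 < 841 = 29² → obtuse
1 of the 4 is right.

1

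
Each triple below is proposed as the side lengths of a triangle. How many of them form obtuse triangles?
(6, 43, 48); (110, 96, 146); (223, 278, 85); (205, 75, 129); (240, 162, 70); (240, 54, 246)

(6,43,48): 6²+43² = 1885 < 2304 = 48² → obtuse
(110,96,146): 96²+110² = 21316 = 146² → right
(223,278,85): 85²+223² = 56954 < 77284 = 278² → obtuse
(205,75,129): 75+129 ≤ 205, not a triangle
(240,162,70): 70+162 ≤ 240, not a triangle
(240,54,246): 54²+240² = 60516 = 246² → right
2 of the 6 are obtuse.

2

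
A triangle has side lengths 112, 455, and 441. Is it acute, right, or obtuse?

right

Compare the square of the longest side to the sum of squares of the other two: 112² + 441² = 207025 = 455².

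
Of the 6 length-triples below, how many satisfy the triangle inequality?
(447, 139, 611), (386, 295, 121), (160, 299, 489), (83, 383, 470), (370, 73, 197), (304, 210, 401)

(139,447,611): 139+447 ≤ 611 → not valid
(121,295,386): 121+295 > 386 → valid
(160,299,489): 160+299 ≤ 489 → not valid
(83,383,470): 83+383 ≤ 470 → not valid
(73,197,370): 73+197 ≤ 370 → not valid
(210,304,401): 210+304 > 401 → valid
2 of the 6 triples form a triangle.

2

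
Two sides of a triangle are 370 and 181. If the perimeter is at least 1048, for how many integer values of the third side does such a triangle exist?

Triangle inequality: 189 < x < 551. Perimeter ≥ 1048 gives x ≥ 1048 − 370 − 181 = 497.
So 497 ≤ x < 551; integers 497 through 550: 54 values.

54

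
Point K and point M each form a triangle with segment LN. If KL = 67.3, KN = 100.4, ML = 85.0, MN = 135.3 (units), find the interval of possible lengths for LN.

50.3 < LN < 167.7

From triangle KLN: |67.3 − 100.4| < LN < 67.3 + 100.4, i.e. 33.1 < LN < 167.7.
From triangle MLN: 50.3 < LN < 220.3.
Both must hold, so LN lies in the intersection.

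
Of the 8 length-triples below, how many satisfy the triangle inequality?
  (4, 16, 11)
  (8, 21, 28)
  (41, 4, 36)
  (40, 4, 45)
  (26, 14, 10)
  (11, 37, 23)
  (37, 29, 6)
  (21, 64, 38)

(4,11,16): 4+11 ≤ 16 → not valid
(8,21,28): 8+21 > 28 → valid
(4,36,41): 4+36 ≤ 41 → not valid
(4,40,45): 4+40 ≤ 45 → not valid
(10,14,26): 10+14 ≤ 26 → not valid
(11,23,37): 11+23 ≤ 37 → not valid
(6,29,37): 6+29 ≤ 37 → not valid
(21,38,64): 21+38 ≤ 64 → not valid
1 of the 8 triples forms a triangle.

1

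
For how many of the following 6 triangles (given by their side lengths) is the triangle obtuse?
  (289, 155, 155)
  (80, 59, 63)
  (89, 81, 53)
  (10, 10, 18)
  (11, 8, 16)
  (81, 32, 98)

4

(289,155,155): 155²+155² = 48050 < 83521 = 289² → obtuse
(80,59,63): 59²+63² = 7450 > 6400 = 80² → acute
(89,81,53): 53²+81² = 9370 > 7921 = 89² → acute
(10,10,18): 10²+10² = 200 < 324 = 18² → obtuse
(11,8,16): 8²+11² = 185 < 256 = 16² → obtuse
(81,32,98): 32²+81² = 7585 < 9604 = 98² → obtuse
4 of the 6 are obtuse.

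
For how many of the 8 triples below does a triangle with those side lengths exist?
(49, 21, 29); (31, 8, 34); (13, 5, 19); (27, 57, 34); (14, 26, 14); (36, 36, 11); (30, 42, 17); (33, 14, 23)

(21,29,49): 21+29 > 49 → valid
(8,31,34): 8+31 > 34 → valid
(5,13,19): 5+13 ≤ 19 → not valid
(27,34,57): 27+34 > 57 → valid
(14,14,26): 14+14 > 26 → valid
(11,36,36): 11+36 > 36 → valid
(17,30,42): 17+30 > 42 → valid
(14,23,33): 14+23 > 33 → valid
7 of the 8 triples form a triangle.

7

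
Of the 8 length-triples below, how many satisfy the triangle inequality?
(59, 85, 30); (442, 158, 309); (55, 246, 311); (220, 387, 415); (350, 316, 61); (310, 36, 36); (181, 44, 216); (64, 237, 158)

(30,59,85): 30+59 > 85 → valid
(158,309,442): 158+309 > 442 → valid
(55,246,311): 55+246 ≤ 311 → not valid
(220,387,415): 220+387 > 415 → valid
(61,316,350): 61+316 > 350 → valid
(36,36,310): 36+36 ≤ 310 → not valid
(44,181,216): 44+181 > 216 → valid
(64,158,237): 64+158 ≤ 237 → not valid
5 of the 8 triples form a triangle.

5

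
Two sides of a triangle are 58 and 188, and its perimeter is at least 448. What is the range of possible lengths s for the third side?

202 ≤ s < 246

Triangle inequality alone gives 130 < s < 246.
The perimeter condition gives s ≥ 448 − 58 − 188 = 202.
Intersecting the two: 202 ≤ s < 246.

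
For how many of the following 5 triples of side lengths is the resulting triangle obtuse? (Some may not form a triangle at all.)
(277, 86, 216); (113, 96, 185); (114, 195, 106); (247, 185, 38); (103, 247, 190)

4

(277,86,216): 86²+216² = 54052 < 76729 = 277² → obtuse
(113,96,185): 96²+113² = 21985 < 34225 = 185² → obtuse
(114,195,106): 106²+114² = 24232 < 38025 = 195² → obtuse
(247,185,38): 38+185 ≤ 247, not a triangle
(103,247,190): 103²+190² = 46709 < 61009 = 247² → obtuse
4 of the 5 are obtuse.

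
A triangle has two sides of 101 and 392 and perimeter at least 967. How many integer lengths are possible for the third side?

19

Triangle inequality: 291 < x < 493. Perimeter ≥ 967 gives x ≥ 967 − 101 − 392 = 474.
So 474 ≤ x < 493; integers 474 through 492: 19 values.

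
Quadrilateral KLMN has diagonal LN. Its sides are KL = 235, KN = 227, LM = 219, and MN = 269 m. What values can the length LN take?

From triangle KLN: |235 − 227| < LN < 235 + 227, i.e. 8 < LN < 462.
From triangle MLN: 50 < LN < 488.
Both must hold, so LN lies in the intersection.

50 < LN < 462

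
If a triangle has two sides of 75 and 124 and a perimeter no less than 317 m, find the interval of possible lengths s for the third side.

118 ≤ s < 199 m

Triangle inequality alone gives 49 < s < 199.
The perimeter condition gives s ≥ 317 − 75 − 124 = 118.
Intersecting the two: 118 ≤ s < 199.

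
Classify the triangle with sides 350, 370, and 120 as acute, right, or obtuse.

right

Compare the square of the longest side to the sum of squares of the other two: 120² + 350² = 136900 = 370².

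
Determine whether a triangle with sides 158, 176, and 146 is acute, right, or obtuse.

Compare the square of the longest side to the sum of squares of the other two: 146² + 158² = 46280 > 30976 = 176².

acute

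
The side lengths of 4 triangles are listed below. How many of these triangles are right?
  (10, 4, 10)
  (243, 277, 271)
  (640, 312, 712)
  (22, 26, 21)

(10,4,10): 4²+10² = 116 > 100 = 10² → acute
(243,277,271): 243²+271² = 132490 > 76729 = 277² → acute
(640,312,712): 312²+640² = 506944 = 712² → right
(22,26,21): 21²+22² = 925 > 676 = 26² → acute
1 of the 4 is right.

1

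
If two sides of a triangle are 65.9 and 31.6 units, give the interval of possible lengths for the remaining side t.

By the triangle inequality, t must be less than 65.9 + 31.6 = 97.5 and greater than |65.9 − 31.6| = 34.3.

34.3 < t < 97.5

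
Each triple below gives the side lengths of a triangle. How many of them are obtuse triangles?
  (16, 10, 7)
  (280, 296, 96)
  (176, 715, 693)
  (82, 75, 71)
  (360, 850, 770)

1

(16,10,7): 7²+10² = 149 < 256 = 16² → obtuse
(280,296,96): 96²+280² = 87616 = 296² → right
(176,715,693): 176²+693² = 511225 = 715² → right
(82,75,71): 71²+75² = 10666 > 6724 = 82² → acute
(360,850,770): 360²+770² = 722500 = 850² → right
1 of the 5 is obtuse.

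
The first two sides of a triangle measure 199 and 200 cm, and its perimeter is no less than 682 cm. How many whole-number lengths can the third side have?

116

Triangle inequality: 1 < x < 399. Perimeter ≥ 682 gives x ≥ 682 − 199 − 200 = 283.
So 283 ≤ x < 399; integers 283 through 398: 116 values.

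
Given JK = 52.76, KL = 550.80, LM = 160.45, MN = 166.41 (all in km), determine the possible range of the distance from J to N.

The maximum is all hops collinear in one direction: 52.76 + 550.80 + 160.45 + 166.41 = 930.42.
The longest hop is 550.80; the others sum to 379.62. Folding the others back against it leaves at least 550.80 − 379.62 = 171.18.

171.18 ≤ JN ≤ 930.42 km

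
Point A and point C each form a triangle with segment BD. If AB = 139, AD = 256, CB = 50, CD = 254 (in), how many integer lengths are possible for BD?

99

From triangle ABD: 117 < BD < 395.
From triangle CBD: 204 < BD < 304.
Intersection: 204 < BD < 304, so integers 205 through 303: 99 values.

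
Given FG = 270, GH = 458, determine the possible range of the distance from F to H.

188 ≤ FH ≤ 728

By the triangle inequality, |270 − 458| ≤ FH ≤ 270 + 458.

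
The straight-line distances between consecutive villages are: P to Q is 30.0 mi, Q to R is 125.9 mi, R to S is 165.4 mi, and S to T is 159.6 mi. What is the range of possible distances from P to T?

0 ≤ PT ≤ 480.9 mi

The maximum is all hops collinear in one direction: 30.0 + 125.9 + 165.4 + 159.6 = 480.9.
The longest hop is 165.4; the others sum to 315.5. Since 165.4 ≤ 315.5, the path can fold back on itself completely, so the minimum distance is 0.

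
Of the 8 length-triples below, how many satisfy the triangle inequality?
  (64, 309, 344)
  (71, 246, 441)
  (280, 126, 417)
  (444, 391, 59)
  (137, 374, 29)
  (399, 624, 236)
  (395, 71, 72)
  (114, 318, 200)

(64,309,344): 64+309 > 344 → valid
(71,246,441): 71+246 ≤ 441 → not valid
(126,280,417): 126+280 ≤ 417 → not valid
(59,391,444): 59+391 > 444 → valid
(29,137,374): 29+137 ≤ 374 → not valid
(236,399,624): 236+399 > 624 → valid
(71,72,395): 71+72 ≤ 395 → not valid
(114,200,318): 114+200 ≤ 318 → not valid
3 of the 8 triples form a triangle.

3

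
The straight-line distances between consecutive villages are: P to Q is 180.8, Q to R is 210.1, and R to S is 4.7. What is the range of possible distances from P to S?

24.6 ≤ PS ≤ 395.6

The maximum is all hops collinear in one direction: 180.8 + 210.1 + 4.7 = 395.6.
The longest hop is 210.1; the others sum to 185.5. Folding the others back against it leaves at least 210.1 − 185.5 = 24.6.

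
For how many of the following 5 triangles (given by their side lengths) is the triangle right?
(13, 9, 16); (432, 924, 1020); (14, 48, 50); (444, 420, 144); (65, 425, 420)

(13,9,16): 9²+13² = 250 < 256 = 16² → obtuse
(432,924,1020): 432²+924² = 1040400 = 1020² → right
(14,48,50): 14²+48² = 2500 = 50² → right
(444,420,144): 144²+420² = 197136 = 444² → right
(65,425,420): 65²+420² = 180625 = 425² → right
4 of the 5 are right.

4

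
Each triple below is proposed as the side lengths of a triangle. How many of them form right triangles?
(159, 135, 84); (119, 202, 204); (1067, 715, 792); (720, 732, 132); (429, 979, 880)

4

(159,135,84): 84²+135² = 25281 = 159² → right
(119,202,204): 119²+202² = 54965 > 41616 = 204² → acute
(1067,715,792): 715²+792² = 1138489 = 1067² → right
(720,732,132): 132²+720² = 535824 = 732² → right
(429,979,880): 429²+880² = 958441 = 979² → right
4 of the 5 are right.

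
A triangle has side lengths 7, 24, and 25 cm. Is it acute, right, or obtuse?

Compare the square of the longest side to the sum of squares of the other two: 7² + 24² = 625 = 25².

right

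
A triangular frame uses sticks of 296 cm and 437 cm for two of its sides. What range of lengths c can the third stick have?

By the triangle inequality, c must be less than 296 + 437 = 733 and greater than |296 − 437| = 141.

141 < c < 733 (cm)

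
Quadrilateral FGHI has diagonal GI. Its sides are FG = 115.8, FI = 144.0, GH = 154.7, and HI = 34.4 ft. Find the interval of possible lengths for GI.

From triangle FGI: |115.8 − 144.0| < GI < 115.8 + 144.0, i.e. 28.2 < GI < 259.8.
From triangle HGI: 120.3 < GI < 189.1.
Both must hold, so GI lies in the intersection.

120.3 < GI < 189.1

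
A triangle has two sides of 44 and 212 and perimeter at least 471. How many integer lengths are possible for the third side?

Triangle inequality: 168 < x < 256. Perimeter ≥ 471 gives x ≥ 471 − 44 − 212 = 215.
So 215 ≤ x < 256; integers 215 through 255: 41 values.

41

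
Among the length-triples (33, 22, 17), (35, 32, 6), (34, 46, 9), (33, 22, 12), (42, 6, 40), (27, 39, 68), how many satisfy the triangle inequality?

(17,22,33): 17+22 > 33 → valid
(6,32,35): 6+32 > 35 → valid
(9,34,46): 9+34 ≤ 46 → not valid
(12,22,33): 12+22 > 33 → valid
(6,40,42): 6+40 > 42 → valid
(27,39,68): 27+39 ≤ 68 → not valid
4 of the 6 triples form a triangle.

4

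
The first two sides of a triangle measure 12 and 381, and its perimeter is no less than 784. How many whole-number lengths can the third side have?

2

Triangle inequality: 369 < x < 393. Perimeter ≥ 784 gives x ≥ 784 − 12 − 381 = 391.
So 391 ≤ x < 393; integers 391 through 392: 2 values.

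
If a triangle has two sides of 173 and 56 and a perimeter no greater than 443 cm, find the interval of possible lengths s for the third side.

Triangle inequality alone gives 117 < s < 229.
The perimeter condition gives s ≤ 443 − 173 − 56 = 214.
Intersecting the two: 117 < s ≤ 214.

117 < s ≤ 214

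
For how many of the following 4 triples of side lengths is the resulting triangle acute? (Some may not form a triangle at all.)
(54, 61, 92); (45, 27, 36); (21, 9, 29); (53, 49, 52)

(54,61,92): 54²+61² = 6637 < 8464 = 92² → obtuse
(45,27,36): 27²+36² = 2025 = 45² → right
(21,9,29): 9²+21² = 522 < 841 = 29² → obtuse
(53,49,52): 49²+52² = 5105 > 2809 = 53² → acute
1 of the 4 is acute.

1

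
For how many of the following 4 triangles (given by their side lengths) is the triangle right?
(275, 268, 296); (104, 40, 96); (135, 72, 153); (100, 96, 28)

(275,268,296): 268²+275² = 147449 > 87616 = 296² → acute
(104,40,96): 40²+96² = 10816 = 104² → right
(135,72,153): 72²+135² = 23409 = 153² → right
(100,96,28): 28²+96² = 10000 = 100² → right
3 of the 4 are right.

3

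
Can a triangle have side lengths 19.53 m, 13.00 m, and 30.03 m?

The longest side is 30.03, and the other two sum to 32.53.
Since 32.53 > 30.03, the triangle inequality holds.

Yes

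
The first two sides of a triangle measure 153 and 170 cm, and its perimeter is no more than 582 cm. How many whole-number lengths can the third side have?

Triangle inequality: 17 < x < 323. Perimeter ≤ 582 gives x ≤ 582 − 153 − 170 = 259.
So 17 < x ≤ 259; integers 18 through 259: 242 values.

242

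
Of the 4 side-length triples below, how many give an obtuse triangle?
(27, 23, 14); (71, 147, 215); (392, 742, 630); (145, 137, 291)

2

(27,23,14): 14²+23² = 725 < 729 = 27² → obtuse
(71,147,215): 71²+147² = 26650 < 46225 = 215² → obtuse
(392,742,630): 392²+630² = 550564 = 742² → right
(145,137,291): 137+145 ≤ 291, not a triangle
2 of the 4 are obtuse.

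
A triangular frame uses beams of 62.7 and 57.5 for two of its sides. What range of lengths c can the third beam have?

By the triangle inequality, c must be less than 62.7 + 57.5 = 120.2 and greater than |62.7 − 57.5| = 5.2.

5.2 < c < 120.2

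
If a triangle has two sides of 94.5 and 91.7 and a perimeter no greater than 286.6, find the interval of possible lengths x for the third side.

Triangle inequality alone gives 2.8 < x < 186.2.
The perimeter condition gives x ≤ 286.6 − 94.5 − 91.7 = 100.4.
Intersecting the two: 2.8 < x ≤ 100.4.

2.8 < x ≤ 100.4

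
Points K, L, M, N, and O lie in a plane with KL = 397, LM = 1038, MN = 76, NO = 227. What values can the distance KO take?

The maximum is all hops collinear in one direction: 397 + 1038 + 76 + 227 = 1738.
The longest hop is 1038; the others sum to 700. Folding the others back against it leaves at least 1038 − 700 = 338.

338 ≤ KO ≤ 1738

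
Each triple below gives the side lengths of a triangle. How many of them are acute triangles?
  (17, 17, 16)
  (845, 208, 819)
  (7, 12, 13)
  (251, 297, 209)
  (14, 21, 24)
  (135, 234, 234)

(17,17,16): 16²+17² = 545 > 289 = 17² → acute
(845,208,819): 208²+819² = 714025 = 845² → right
(7,12,13): 7²+12² = 193 > 169 = 13² → acute
(251,297,209): 209²+251² = 106682 > 88209 = 297² → acute
(14,21,24): 14²+21² = 637 > 576 = 24² → acute
(135,234,234): 135²+234² = 72981 > 54756 = 234² → acute
5 of the 6 are acute.

5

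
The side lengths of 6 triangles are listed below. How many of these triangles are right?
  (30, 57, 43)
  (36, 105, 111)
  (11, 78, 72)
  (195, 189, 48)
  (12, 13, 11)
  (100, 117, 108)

(30,57,43): 30²+43² = 2749 < 3249 = 57² → obtuse
(36,105,111): 36²+105² = 12321 = 111² → right
(11,78,72): 11²+72² = 5305 < 6084 = 78² → obtuse
(195,189,48): 48²+189² = 38025 = 195² → right
(12,13,11): 11²+12² = 265 > 169 = 13² → acute
(100,117,108): 100²+108² = 21664 > 13689 = 117² → acute
2 of the 6 are right.

2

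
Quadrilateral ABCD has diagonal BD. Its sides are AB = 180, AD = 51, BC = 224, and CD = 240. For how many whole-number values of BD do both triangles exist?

101

From triangle ABD: 129 < BD < 231.
From triangle CBD: 16 < BD < 464.
Intersection: 129 < BD < 231, so integers 130 through 230: 101 values.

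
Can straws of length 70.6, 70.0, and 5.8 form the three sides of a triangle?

The longest side is 70.6, and the other two sum to 75.8.
Since 75.8 > 70.6, the triangle inequality holds.

Yes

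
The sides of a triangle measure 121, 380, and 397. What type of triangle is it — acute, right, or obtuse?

Compare the square of the longest side to the sum of squares of the other two: 121² + 380² = 159041 > 157609 = 397².

acute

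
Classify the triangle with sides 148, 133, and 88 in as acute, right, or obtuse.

Compare the square of the longest side to the sum of squares of the other two: 88² + 133² = 25433 > 21904 = 148².

acute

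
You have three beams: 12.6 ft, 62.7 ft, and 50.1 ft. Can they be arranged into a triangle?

The two shorter sides sum to 62.7, exactly equal to the longest side 62.7.
That gives only a degenerate (flat) triangle — the inequality must be strict.

No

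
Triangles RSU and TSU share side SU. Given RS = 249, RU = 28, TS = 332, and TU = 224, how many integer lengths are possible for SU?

From triangle RSU: 221 < SU < 277.
From triangle TSU: 108 < SU < 556.
Intersection: 221 < SU < 277, so integers 222 through 276: 55 values.

55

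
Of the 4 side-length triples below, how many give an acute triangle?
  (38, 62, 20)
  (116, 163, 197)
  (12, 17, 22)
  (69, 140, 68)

(38,62,20): 20+38 ≤ 62, not a triangle
(116,163,197): 116²+163² = 40025 > 38809 = 197² → acute
(12,17,22): 12²+17² = 433 < 484 = 22² → obtuse
(69,140,68): 68+69 ≤ 140, not a triangle
1 of the 4 is acute.

1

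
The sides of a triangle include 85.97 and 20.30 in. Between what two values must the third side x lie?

By the triangle inequality, x must be less than 85.97 + 20.30 = 106.27 and greater than |85.97 − 20.30| = 65.67.

65.67 < x < 106.27 (in)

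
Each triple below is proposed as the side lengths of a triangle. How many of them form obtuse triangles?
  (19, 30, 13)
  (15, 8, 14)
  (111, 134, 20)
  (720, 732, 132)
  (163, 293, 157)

(19,30,13): 13²+19² = 530 < 900 = 30² → obtuse
(15,8,14): 8²+14² = 260 > 225 = 15² → acute
(111,134,20): 20+111 ≤ 134, not a triangle
(720,732,132): 132²+720² = 535824 = 732² → right
(163,293,157): 157²+163² = 51218 < 85849 = 293² → obtuse
2 of the 5 are obtuse.

2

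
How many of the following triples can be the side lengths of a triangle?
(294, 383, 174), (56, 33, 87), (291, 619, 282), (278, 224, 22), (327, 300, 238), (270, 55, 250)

4

(174,294,383): 174+294 > 383 → valid
(33,56,87): 33+56 > 87 → valid
(282,291,619): 282+291 ≤ 619 → not valid
(22,224,278): 22+224 ≤ 278 → not valid
(238,300,327): 238+300 > 327 → valid
(55,250,270): 55+250 > 270 → valid
4 of the 6 triples form a triangle.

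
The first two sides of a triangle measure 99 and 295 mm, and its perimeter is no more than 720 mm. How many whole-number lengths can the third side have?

130

Triangle inequality: 196 < x < 394. Perimeter ≤ 720 gives x ≤ 720 − 99 − 295 = 326.
So 196 < x ≤ 326; integers 197 through 326: 130 values.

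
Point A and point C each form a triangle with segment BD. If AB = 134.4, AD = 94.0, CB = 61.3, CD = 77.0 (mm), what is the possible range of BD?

40.4 < BD < 138.3

From triangle ABD: |134.4 − 94.0| < BD < 134.4 + 94.0, i.e. 40.4 < BD < 228.4.
From triangle CBD: 15.7 < BD < 138.3.
Both must hold, so BD lies in the intersection.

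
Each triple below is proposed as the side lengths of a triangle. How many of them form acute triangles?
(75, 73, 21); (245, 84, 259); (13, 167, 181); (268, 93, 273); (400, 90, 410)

(75,73,21): 21²+73² = 5770 > 5625 = 75² → acute
(245,84,259): 84²+245² = 67081 = 259² → right
(13,167,181): 13+167 ≤ 181, not a triangle
(268,93,273): 93²+268² = 80473 > 74529 = 273² → acute
(400,90,410): 90²+400² = 168100 = 410² → right
2 of the 5 are acute.

2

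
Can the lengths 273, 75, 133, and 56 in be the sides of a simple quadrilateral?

No

For a quadrilateral, each side must be shorter than the sum of the others.
Here the longest side is 273, but the remaining 3 sides sum to only 264.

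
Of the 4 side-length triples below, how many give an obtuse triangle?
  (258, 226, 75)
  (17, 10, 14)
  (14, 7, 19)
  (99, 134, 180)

3

(258,226,75): 75²+226² = 56701 < 66564 = 258² → obtuse
(17,10,14): 10²+14² = 296 > 289 = 17² → acute
(14,7,19): 7²+14² = 245 < 361 = 19² → obtuse
(99,134,180): 99²+134² = 27757 < 32400 = 180² → obtuse
3 of the 4 are obtuse.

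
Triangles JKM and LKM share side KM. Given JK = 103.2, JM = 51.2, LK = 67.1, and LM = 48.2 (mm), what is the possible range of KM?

52.0 < KM < 115.3

From triangle JKM: |103.2 − 51.2| < KM < 103.2 + 51.2, i.e. 52.0 < KM < 154.4.
From triangle LKM: 18.9 < KM < 115.3.
Both must hold, so KM lies in the intersection.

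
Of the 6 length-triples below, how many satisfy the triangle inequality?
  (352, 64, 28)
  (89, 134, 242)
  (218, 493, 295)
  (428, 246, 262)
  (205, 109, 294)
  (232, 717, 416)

(28,64,352): 28+64 ≤ 352 → not valid
(89,134,242): 89+134 ≤ 242 → not valid
(218,295,493): 218+295 > 493 → valid
(246,262,428): 246+262 > 428 → valid
(109,205,294): 109+205 > 294 → valid
(232,416,717): 232+416 ≤ 717 → not valid
3 of the 6 triples form a triangle.

3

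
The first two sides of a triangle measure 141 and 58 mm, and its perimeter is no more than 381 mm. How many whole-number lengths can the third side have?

Triangle inequality: 83 < x < 199. Perimeter ≤ 381 gives x ≤ 381 − 141 − 58 = 182.
So 83 < x ≤ 182; integers 84 through 182: 99 values.

99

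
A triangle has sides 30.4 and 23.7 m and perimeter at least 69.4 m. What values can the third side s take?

Triangle inequality alone gives 6.7 < s < 54.1.
The perimeter condition gives s ≥ 69.4 − 30.4 − 23.7 = 15.3.
Intersecting the two: 15.3 ≤ s < 54.1.

15.3 ≤ s < 54.1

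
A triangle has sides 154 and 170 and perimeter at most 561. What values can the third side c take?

Triangle inequality alone gives 16 < c < 324.
The perimeter condition gives c ≤ 561 − 154 − 170 = 237.
Intersecting the two: 16 < c ≤ 237.

16 < c ≤ 237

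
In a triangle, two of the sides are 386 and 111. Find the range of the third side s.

By the triangle inequality, s must be less than 386 + 111 = 497 and greater than |386 − 111| = 275.

275 < s < 497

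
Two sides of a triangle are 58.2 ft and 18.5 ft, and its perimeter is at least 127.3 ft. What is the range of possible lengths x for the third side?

Triangle inequality alone gives 39.7 < x < 76.7.
The perimeter condition gives x ≥ 127.3 − 58.2 − 18.5 = 50.6.
Intersecting the two: 50.6 ≤ x < 76.7.

50.6 ≤ x < 76.7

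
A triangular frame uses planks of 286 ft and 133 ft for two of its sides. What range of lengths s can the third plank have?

153 < s < 419

By the triangle inequality, s must be less than 286 + 133 = 419 and greater than |286 − 133| = 153.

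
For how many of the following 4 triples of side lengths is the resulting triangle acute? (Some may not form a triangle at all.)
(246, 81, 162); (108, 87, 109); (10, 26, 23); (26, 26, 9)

2

(246,81,162): 81+162 ≤ 246, not a triangle
(108,87,109): 87²+108² = 19233 > 11881 = 109² → acute
(10,26,23): 10²+23² = 629 < 676 = 26² → obtuse
(26,26,9): 9²+26² = 757 > 676 = 26² → acute
2 of the 4 are acute.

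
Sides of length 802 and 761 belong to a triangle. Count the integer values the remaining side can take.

1521

The third side lies in the open interval (41, 1563).
Integers from 42 to 1562 inclusive: 1562 − 42 + 1 = 1521.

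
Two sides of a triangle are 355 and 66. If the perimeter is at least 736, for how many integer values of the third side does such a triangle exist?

106

Triangle inequality: 289 < x < 421. Perimeter ≥ 736 gives x ≥ 736 − 355 − 66 = 315.
So 315 ≤ x < 421; integers 315 through 420: 106 values.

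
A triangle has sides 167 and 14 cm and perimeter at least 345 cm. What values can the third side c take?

164 ≤ c < 181

Triangle inequality alone gives 153 < c < 181.
The perimeter condition gives c ≥ 345 − 167 − 14 = 164.
Intersecting the two: 164 ≤ c < 181.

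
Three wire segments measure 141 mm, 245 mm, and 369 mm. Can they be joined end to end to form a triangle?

Yes

The longest side is 369, and the other two sum to 386.
Since 386 > 369, the triangle inequality holds.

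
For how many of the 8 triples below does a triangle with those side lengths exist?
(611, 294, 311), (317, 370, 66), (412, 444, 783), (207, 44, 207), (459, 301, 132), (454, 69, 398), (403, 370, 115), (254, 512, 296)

(294,311,611): 294+311 ≤ 611 → not valid
(66,317,370): 66+317 > 370 → valid
(412,444,783): 412+444 > 783 → valid
(44,207,207): 44+207 > 207 → valid
(132,301,459): 132+301 ≤ 459 → not valid
(69,398,454): 69+398 > 454 → valid
(115,370,403): 115+370 > 403 → valid
(254,296,512): 254+296 > 512 → valid
6 of the 8 triples form a triangle.

6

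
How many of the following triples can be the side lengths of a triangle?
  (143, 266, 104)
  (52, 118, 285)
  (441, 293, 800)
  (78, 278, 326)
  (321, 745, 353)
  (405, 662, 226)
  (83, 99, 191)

(104,143,266): 104+143 ≤ 266 → not valid
(52,118,285): 52+118 ≤ 285 → not valid
(293,441,800): 293+441 ≤ 800 → not valid
(78,278,326): 78+278 > 326 → valid
(321,353,745): 321+353 ≤ 745 → not valid
(226,405,662): 226+405 ≤ 662 → not valid
(83,99,191): 83+99 ≤ 191 → not valid
1 of the 7 triples forms a triangle.

1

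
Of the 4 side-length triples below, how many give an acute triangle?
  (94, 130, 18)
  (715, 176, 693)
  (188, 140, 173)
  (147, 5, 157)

1

(94,130,18): 18+94 ≤ 130, not a triangle
(715,176,693): 176²+693² = 511225 = 715² → right
(188,140,173): 140²+173² = 49529 > 35344 = 188² → acute
(147,5,157): 5+147 ≤ 157, not a triangle
1 of the 4 is acute.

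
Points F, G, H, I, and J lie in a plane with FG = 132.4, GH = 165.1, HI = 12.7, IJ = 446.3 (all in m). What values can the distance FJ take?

The maximum is all hops collinear in one direction: 132.4 + 165.1 + 12.7 + 446.3 = 756.5.
The longest hop is 446.3; the others sum to 310.2. Folding the others back against it leaves at least 446.3 − 310.2 = 136.1.

136.1 ≤ FJ ≤ 756.5 m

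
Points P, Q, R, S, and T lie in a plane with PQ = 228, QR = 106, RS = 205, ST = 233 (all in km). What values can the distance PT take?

The maximum is all hops collinear in one direction: 228 + 106 + 205 + 233 = 772.
The longest hop is 233; the others sum to 539. Since 233 ≤ 539, the path can fold back on itself completely, so the minimum distance is 0.

0 ≤ PT ≤ 772 km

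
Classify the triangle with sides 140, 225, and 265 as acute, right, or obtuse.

Compare the square of the longest side to the sum of squares of the other two: 140² + 225² = 70225 = 265².

right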